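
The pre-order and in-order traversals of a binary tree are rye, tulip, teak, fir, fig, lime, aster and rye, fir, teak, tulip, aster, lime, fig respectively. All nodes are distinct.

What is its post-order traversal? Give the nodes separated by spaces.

The first element of pre-order is the root; it splits in-order into left and right subtrees.
Root rye: left subtree has 0 nodes { }, right has 6 {fir, teak, tulip, aster, lime, fig}.
  Root tulip: left subtree has 2 nodes {fir, teak}, right has 3 {aster, lime, fig}.
    Root teak: left subtree has 1 node {fir}, right has 0 { }.
    Root fig: left subtree has 2 nodes {aster, lime}, right has 0 { }.
      Root lime: left subtree has 1 node {aster}, right has 0 { }.

fir teak aster lime fig tulip rye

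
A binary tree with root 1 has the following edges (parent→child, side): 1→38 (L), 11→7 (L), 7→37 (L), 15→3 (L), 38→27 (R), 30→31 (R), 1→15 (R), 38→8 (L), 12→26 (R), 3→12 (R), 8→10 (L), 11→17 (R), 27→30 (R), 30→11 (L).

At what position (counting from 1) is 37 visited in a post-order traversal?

3

Post-order visits the left subtree, then the right subtree, then the node.
At 1: go left to 38.
  At 38: go left to 8.
    At 8: go left to 10.
      10 is a leaf — visit 10.
    At 8: no right child.
    Visit 8.
  At 38: go right to 27.
    At 27: no left child.
    At 27: go right to 30.
      At 30: go left to 11.
        At 11: go left to 7.
          At 7: go left to 37.
            37 is a leaf — visit 37.
          At 7: no right child.
          Visit 7.
        At 11: go right to 17.
          17 is a leaf — visit 17.
        Visit 11.
      At 30: go right to 31.
        31 is a leaf — visit 31.
      Visit 30.
    Visit 27.
  Visit 38.
At 1: go right to 15.
  At 15: go left to 3.
    At 3: no left child.
    At 3: go right to 12.
      At 12: no left child.
      At 12: go right to 26.
        26 is a leaf — visit 26.
      Visit 12.
    Visit 3.
  At 15: no right child.
  Visit 15.
Visit 1.
Full post-order sequence: 10, 8, 37, 7, 17, 11, 31, 30, 27, 38, 26, 12, 3, 15, 1.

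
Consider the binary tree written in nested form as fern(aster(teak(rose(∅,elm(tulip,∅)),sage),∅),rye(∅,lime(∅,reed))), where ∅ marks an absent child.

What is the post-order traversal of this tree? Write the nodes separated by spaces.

Post-order visits the left subtree, then the right subtree, then the node.
At fern: go left to aster.
  At aster: go left to teak.
    At teak: go left to rose.
      At rose: no left child.
      At rose: go right to elm.
        At elm: go left to tulip.
          tulip is a leaf — visit tulip.
        At elm: no right child.
        Visit elm.
      Visit rose.
    At teak: go right to sage.
      sage is a leaf — visit sage.
    Visit teak.
  At aster: no right child.
  Visit aster.
At fern: go right to rye.
  At rye: no left child.
  At rye: go right to lime.
    At lime: no left child.
    At lime: go right to reed.
      reed is a leaf — visit reed.
    Visit lime.
  Visit rye.
Visit fern.

tulip elm rose sage teak aster reed lime rye fern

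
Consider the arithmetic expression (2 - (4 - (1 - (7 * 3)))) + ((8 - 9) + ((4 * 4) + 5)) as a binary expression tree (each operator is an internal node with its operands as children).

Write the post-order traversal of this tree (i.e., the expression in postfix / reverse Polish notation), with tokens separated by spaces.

Post-order on an expression tree gives postfix notation: for each operator, emit left operand, right operand, then the operator.

2 4 1 7 3 * - - - 8 9 - 4 4 * 5 + + +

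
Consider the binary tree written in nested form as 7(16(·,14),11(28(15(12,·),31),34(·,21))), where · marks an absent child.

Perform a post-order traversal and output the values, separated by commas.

Post-order visits the left subtree, then the right subtree, then the node.
At 7: go left to 16.
  At 16: no left child.
  At 16: go right to 14.
    14 is a leaf — visit 14.
  Visit 16.
At 7: go right to 11.
  At 11: go left to 28.
    At 28: go left to 15.
      At 15: go left to 12.
        12 is a leaf — visit 12.
      At 15: no right child.
      Visit 15.
    At 28: go right to 31.
      31 is a leaf — visit 31.
    Visit 28.
  At 11: go right to 34.
    At 34: no left child.
    At 34: go right to 21.
      21 is a leaf — visit 21.
    Visit 34.
  Visit 11.
Visit 7.

14, 16, 12, 15, 31, 28, 21, 34, 11, 7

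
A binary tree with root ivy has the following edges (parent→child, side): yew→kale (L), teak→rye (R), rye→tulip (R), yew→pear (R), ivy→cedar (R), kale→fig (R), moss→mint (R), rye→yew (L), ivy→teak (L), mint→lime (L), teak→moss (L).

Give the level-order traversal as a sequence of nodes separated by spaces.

Level-order visits nodes level by level from the root, left to right within each level.
Level 0: ivy
Level 1: teak, cedar
Level 2: moss, rye
Level 3: mint, yew, tulip
Level 4: lime, kale, pear
Level 5: fig

ivy teak cedar moss rye mint yew tulip lime kale pear fig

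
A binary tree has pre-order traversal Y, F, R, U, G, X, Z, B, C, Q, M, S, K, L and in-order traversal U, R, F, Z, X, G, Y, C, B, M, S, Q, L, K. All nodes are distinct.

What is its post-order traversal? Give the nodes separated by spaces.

The first element of pre-order is the root; it splits in-order into left and right subtrees.
Root Y: left subtree has 6 nodes {U, R, F, Z, X, G}, right has 7 {C, B, M, S, Q, L, K}.
  Root F: left subtree has 2 nodes {U, R}, right has 3 {Z, X, G}.
    Root R: left subtree has 1 node {U}, right has 0 { }.
    Root G: left subtree has 2 nodes {Z, X}, right has 0 { }.
      Root X: left subtree has 1 node {Z}, right has 0 { }.
  Root B: left subtree has 1 node {C}, right has 5 {M, S, Q, L, K}.
    Root Q: left subtree has 2 nodes {M, S}, right has 2 {L, K}.
      Root M: left subtree has 0 nodes { }, right has 1 {S}.
      Root K: left subtree has 1 node {L}, right has 0 { }.

U R Z X G F C S M L K Q B Y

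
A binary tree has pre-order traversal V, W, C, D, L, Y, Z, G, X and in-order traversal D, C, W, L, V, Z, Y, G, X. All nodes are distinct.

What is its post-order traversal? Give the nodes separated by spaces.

D C L W Z X G Y V

The first element of pre-order is the root; it splits in-order into left and right subtrees.
Root V: left subtree has 4 nodes {D, C, W, L}, right has 4 {Z, Y, G, X}.
  Root W: left subtree has 2 nodes {D, C}, right has 1 {L}.
    Root C: left subtree has 1 node {D}, right has 0 { }.
  Root Y: left subtree has 1 node {Z}, right has 2 {G, X}.
    Root G: left subtree has 0 nodes { }, right has 1 {X}.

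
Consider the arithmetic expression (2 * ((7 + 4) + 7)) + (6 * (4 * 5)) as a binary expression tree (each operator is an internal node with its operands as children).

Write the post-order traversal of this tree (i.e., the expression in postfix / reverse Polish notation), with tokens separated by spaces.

Post-order on an expression tree gives postfix notation: for each operator, emit left operand, right operand, then the operator.

2 7 4 + 7 + * 6 4 5 * * +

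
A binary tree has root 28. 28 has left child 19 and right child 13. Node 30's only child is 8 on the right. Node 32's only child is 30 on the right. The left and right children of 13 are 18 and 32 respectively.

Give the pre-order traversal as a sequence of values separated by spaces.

Pre-order visits the node, then its left subtree, then its right subtree.
Visit 28.
At 28: go left to 19.
  19 is a leaf — visit 19.
At 28: go right to 13.
  Visit 13.
  At 13: go left to 18.
    18 is a leaf — visit 18.
  At 13: go right to 32.
    Visit 32.
    At 32: no left child.
    At 32: go right to 30.
      Visit 30.
      At 30: no left child.
      At 30: go right to 8.
        8 is a leaf — visit 8.

28 19 13 18 32 30 8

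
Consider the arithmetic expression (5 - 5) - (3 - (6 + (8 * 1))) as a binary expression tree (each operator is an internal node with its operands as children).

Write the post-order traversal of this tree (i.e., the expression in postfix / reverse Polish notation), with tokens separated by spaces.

5 5 - 3 6 8 1 * + - -

Post-order on an expression tree gives postfix notation: for each operator, emit left operand, right operand, then the operator.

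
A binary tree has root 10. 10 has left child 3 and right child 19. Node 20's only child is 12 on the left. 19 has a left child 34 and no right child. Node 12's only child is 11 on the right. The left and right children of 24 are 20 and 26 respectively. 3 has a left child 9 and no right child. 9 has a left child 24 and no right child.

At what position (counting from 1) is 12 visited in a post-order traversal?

2

Post-order visits the left subtree, then the right subtree, then the node.
At 10: go left to 3.
  At 3: go left to 9.
    At 9: go left to 24.
      At 24: go left to 20.
        At 20: go left to 12.
          At 12: no left child.
          At 12: go right to 11.
            11 is a leaf — visit 11.
          Visit 12.
        At 20: no right child.
        Visit 20.
      At 24: go right to 26.
        26 is a leaf — visit 26.
      Visit 24.
    At 9: no right child.
    Visit 9.
  At 3: no right child.
  Visit 3.
At 10: go right to 19.
  At 19: go left to 34.
    34 is a leaf — visit 34.
  At 19: no right child.
  Visit 19.
Visit 10.
Full post-order sequence: 11, 12, 20, 26, 24, 9, 3, 34, 19, 10.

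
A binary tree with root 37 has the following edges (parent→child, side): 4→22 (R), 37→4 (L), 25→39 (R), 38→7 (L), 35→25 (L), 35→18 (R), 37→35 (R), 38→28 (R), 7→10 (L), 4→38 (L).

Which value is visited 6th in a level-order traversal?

Level-order visits nodes level by level from the root, left to right within each level.
Level 0: 37
Level 1: 4, 35
Level 2: 38, 22, 25, 18
Level 3: 7, 28, 39
Level 4: 10
Full level-order sequence: 37, 4, 35, 38, 22, 25, 18, 7, 28, 39, 10.

25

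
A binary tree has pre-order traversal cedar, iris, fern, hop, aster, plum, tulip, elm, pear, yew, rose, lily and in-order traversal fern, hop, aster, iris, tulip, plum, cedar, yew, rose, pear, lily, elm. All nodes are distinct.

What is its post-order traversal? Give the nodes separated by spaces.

aster hop fern tulip plum iris rose yew lily pear elm cedar

The first element of pre-order is the root; it splits in-order into left and right subtrees.
Root cedar: left subtree has 6 nodes {fern, hop, aster, iris, tulip, plum}, right has 5 {yew, rose, pear, lily, elm}.
  Root iris: left subtree has 3 nodes {fern, hop, aster}, right has 2 {tulip, plum}.
    Root fern: left subtree has 0 nodes { }, right has 2 {hop, aster}.
      Root hop: left subtree has 0 nodes { }, right has 1 {aster}.
    Root plum: left subtree has 1 node {tulip}, right has 0 { }.
  Root elm: left subtree has 4 nodes {yew, rose, pear, lily}, right has 0 { }.
    Root pear: left subtree has 2 nodes {yew, rose}, right has 1 {lily}.
      Root yew: left subtree has 0 nodes { }, right has 1 {rose}.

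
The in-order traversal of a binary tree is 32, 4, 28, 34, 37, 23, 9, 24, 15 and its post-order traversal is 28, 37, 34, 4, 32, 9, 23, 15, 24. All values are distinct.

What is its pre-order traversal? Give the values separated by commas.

24, 23, 32, 4, 34, 28, 37, 9, 15

The last element of post-order is the root; it splits in-order into left and right subtrees.
Root 24: left subtree has 7 nodes {32, 4, 28, 34, 37, 23, 9}, right has 1 {15}.
  Root 23: left subtree has 5 nodes {32, 4, 28, 34, 37}, right has 1 {9}.
    Root 32: left subtree has 0 nodes { }, right has 4 {4, 28, 34, 37}.
      Root 4: left subtree has 0 nodes { }, right has 3 {28, 34, 37}.
        Root 34: left subtree has 1 node {28}, right has 1 {37}.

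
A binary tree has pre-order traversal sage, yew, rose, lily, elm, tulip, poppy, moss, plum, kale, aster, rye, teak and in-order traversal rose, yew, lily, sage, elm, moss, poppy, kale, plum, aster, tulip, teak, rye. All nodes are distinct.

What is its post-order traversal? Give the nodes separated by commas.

rose, lily, yew, moss, kale, aster, plum, poppy, teak, rye, tulip, elm, sage

The first element of pre-order is the root; it splits in-order into left and right subtrees.
Root sage: left subtree has 3 nodes {rose, yew, lily}, right has 9 {elm, moss, poppy, kale, plum, aster, tulip, teak, rye}.
  Root yew: left subtree has 1 node {rose}, right has 1 {lily}.
  Root elm: left subtree has 0 nodes { }, right has 8 {moss, poppy, kale, plum, aster, tulip, teak, rye}.
    Root tulip: left subtree has 5 nodes {moss, poppy, kale, plum, aster}, right has 2 {teak, rye}.
      Root poppy: left subtree has 1 node {moss}, right has 3 {kale, plum, aster}.
        Root plum: left subtree has 1 node {kale}, right has 1 {aster}.
      Root rye: left subtree has 1 node {teak}, right has 0 { }.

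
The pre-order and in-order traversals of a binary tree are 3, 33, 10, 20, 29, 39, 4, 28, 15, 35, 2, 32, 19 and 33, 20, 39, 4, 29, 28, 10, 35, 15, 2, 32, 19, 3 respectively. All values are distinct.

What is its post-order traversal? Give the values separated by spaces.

The first element of pre-order is the root; it splits in-order into left and right subtrees.
Root 3: left subtree has 12 nodes {33, 20, 39, 4, 29, 28, 10, 35, 15, 2, 32, 19}, right has 0 { }.
  Root 33: left subtree has 0 nodes { }, right has 11 {20, 39, 4, 29, 28, 10, 35, 15, 2, 32, 19}.
    Root 10: left subtree has 5 nodes {20, 39, 4, 29, 28}, right has 5 {35, 15, 2, 32, 19}.
      Root 20: left subtree has 0 nodes { }, right has 4 {39, 4, 29, 28}.
        Root 29: left subtree has 2 nodes {39, 4}, right has 1 {28}.
          Root 39: left subtree has 0 nodes { }, right has 1 {4}.
      Root 15: left subtree has 1 node {35}, right has 3 {2, 32, 19}.
        Root 2: left subtree has 0 nodes { }, right has 2 {32, 19}.
          Root 32: left subtree has 0 nodes { }, right has 1 {19}.

4 39 28 29 20 35 19 32 2 15 10 33 3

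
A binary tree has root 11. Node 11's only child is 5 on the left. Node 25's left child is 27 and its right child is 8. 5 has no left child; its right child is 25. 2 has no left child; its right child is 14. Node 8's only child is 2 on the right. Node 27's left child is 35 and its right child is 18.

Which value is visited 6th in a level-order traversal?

Level-order visits nodes level by level from the root, left to right within each level.
Level 0: 11
Level 1: 5
Level 2: 25
Level 3: 27, 8
Level 4: 35, 18, 2
Level 5: 14
Full level-order sequence: 11, 5, 25, 27, 8, 35, 18, 2, 14.

35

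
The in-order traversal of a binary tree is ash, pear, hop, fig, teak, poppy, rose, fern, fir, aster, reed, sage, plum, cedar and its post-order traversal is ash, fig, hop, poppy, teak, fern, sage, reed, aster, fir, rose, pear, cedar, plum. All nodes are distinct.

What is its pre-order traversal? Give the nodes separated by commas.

The last element of post-order is the root; it splits in-order into left and right subtrees.
Root plum: left subtree has 12 nodes {ash, pear, hop, fig, teak, poppy, rose, fern, fir, aster, reed, sage}, right has 1 {cedar}.
  Root pear: left subtree has 1 node {ash}, right has 10 {hop, fig, teak, poppy, rose, fern, fir, aster, reed, sage}.
    Root rose: left subtree has 4 nodes {hop, fig, teak, poppy}, right has 5 {fern, fir, aster, reed, sage}.
      Root teak: left subtree has 2 nodes {hop, fig}, right has 1 {poppy}.
        Root hop: left subtree has 0 nodes { }, right has 1 {fig}.
      Root fir: left subtree has 1 node {fern}, right has 3 {aster, reed, sage}.
        Root aster: left subtree has 0 nodes { }, right has 2 {reed, sage}.
          Root reed: left subtree has 0 nodes { }, right has 1 {sage}.

plum, pear, ash, rose, teak, hop, fig, poppy, fir, fern, aster, reed, sage, cedar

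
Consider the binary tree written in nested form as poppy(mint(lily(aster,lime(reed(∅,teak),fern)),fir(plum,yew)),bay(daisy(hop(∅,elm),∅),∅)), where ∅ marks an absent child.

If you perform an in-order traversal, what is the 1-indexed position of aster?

1

In-order visits the left subtree, then the node, then the right subtree.
At poppy: go left to mint.
  At mint: go left to lily.
    At lily: go left to aster.
      aster is a leaf — visit aster.
    Visit lily.
    At lily: go right to lime.
      At lime: go left to reed.
        At reed: no left child.
        Visit reed.
        At reed: go right to teak.
          teak is a leaf — visit teak.
      Visit lime.
      At lime: go right to fern.
        fern is a leaf — visit fern.
  Visit mint.
  At mint: go right to fir.
    At fir: go left to plum.
      plum is a leaf — visit plum.
    Visit fir.
    At fir: go right to yew.
      yew is a leaf — visit yew.
Visit poppy.
At poppy: go right to bay.
  At bay: go left to daisy.
    At daisy: go left to hop.
      At hop: no left child.
      Visit hop.
      At hop: go right to elm.
        elm is a leaf — visit elm.
    Visit daisy.
    At daisy: no right child.
  Visit bay.
  At bay: no right child.
Full in-order sequence: aster, lily, reed, teak, lime, fern, mint, plum, fir, yew, poppy, hop, elm, daisy, bay.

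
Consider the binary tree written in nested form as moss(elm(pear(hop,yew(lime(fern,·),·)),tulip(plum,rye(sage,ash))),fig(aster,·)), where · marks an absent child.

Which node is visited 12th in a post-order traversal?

aster

Post-order visits the left subtree, then the right subtree, then the node.
At moss: go left to elm.
  At elm: go left to pear.
    At pear: go left to hop.
      hop is a leaf — visit hop.
    At pear: go right to yew.
      At yew: go left to lime.
        At lime: go left to fern.
          fern is a leaf — visit fern.
        At lime: no right child.
        Visit lime.
      At yew: no right child.
      Visit yew.
    Visit pear.
  At elm: go right to tulip.
    At tulip: go left to plum.
      plum is a leaf — visit plum.
    At tulip: go right to rye.
      At rye: go left to sage.
        sage is a leaf — visit sage.
      At rye: go right to ash.
        ash is a leaf — visit ash.
      Visit rye.
    Visit tulip.
  Visit elm.
At moss: go right to fig.
  At fig: go left to aster.
    aster is a leaf — visit aster.
  At fig: no right child.
  Visit fig.
Visit moss.
Full post-order sequence: hop, fern, lime, yew, pear, plum, sage, ash, rye, tulip, elm, aster, fig, moss.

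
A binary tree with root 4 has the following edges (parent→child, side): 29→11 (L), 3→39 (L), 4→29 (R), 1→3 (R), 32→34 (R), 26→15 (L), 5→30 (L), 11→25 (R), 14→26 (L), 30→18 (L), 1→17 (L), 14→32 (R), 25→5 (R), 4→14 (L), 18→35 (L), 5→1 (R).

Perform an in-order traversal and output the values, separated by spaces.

15 26 14 32 34 4 11 25 35 18 30 5 17 1 39 3 29

In-order visits the left subtree, then the node, then the right subtree.
At 4: go left to 14.
  At 14: go left to 26.
    At 26: go left to 15.
      15 is a leaf — visit 15.
    Visit 26.
    At 26: no right child.
  Visit 14.
  At 14: go right to 32.
    At 32: no left child.
    Visit 32.
    At 32: go right to 34.
      34 is a leaf — visit 34.
Visit 4.
At 4: go right to 29.
  At 29: go left to 11.
    At 11: no left child.
    Visit 11.
    At 11: go right to 25.
      At 25: no left child.
      Visit 25.
      At 25: go right to 5.
        At 5: go left to 30.
          At 30: go left to 18.
            At 18: go left to 35.
              35 is a leaf — visit 35.
            Visit 18.
            At 18: no right child.
          Visit 30.
          At 30: no right child.
        Visit 5.
        At 5: go right to 1.
          At 1: go left to 17.
            17 is a leaf — visit 17.
          Visit 1.
          At 1: go right to 3.
            At 3: go left to 39.
              39 is a leaf — visit 39.
            Visit 3.
            At 3: no right child.
  Visit 29.
  At 29: no right child.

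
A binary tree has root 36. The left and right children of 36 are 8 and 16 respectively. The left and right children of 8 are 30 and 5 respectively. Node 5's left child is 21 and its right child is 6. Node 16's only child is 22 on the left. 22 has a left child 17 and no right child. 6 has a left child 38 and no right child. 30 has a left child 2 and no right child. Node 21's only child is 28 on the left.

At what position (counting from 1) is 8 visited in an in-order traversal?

3

In-order visits the left subtree, then the node, then the right subtree.
At 36: go left to 8.
  At 8: go left to 30.
    At 30: go left to 2.
      2 is a leaf — visit 2.
    Visit 30.
    At 30: no right child.
  Visit 8.
  At 8: go right to 5.
    At 5: go left to 21.
      At 21: go left to 28.
        28 is a leaf — visit 28.
      Visit 21.
      At 21: no right child.
    Visit 5.
    At 5: go right to 6.
      At 6: go left to 38.
        38 is a leaf — visit 38.
      Visit 6.
      At 6: no right child.
Visit 36.
At 36: go right to 16.
  At 16: go left to 22.
    At 22: go left to 17.
      17 is a leaf — visit 17.
    Visit 22.
    At 22: no right child.
  Visit 16.
  At 16: no right child.
Full in-order sequence: 2, 30, 8, 28, 21, 5, 38, 6, 36, 17, 22, 16.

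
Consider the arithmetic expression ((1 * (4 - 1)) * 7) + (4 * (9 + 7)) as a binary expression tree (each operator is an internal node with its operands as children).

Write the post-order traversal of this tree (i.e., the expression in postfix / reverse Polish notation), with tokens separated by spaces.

Post-order on an expression tree gives postfix notation: for each operator, emit left operand, right operand, then the operator.

1 4 1 - * 7 * 4 9 7 + * +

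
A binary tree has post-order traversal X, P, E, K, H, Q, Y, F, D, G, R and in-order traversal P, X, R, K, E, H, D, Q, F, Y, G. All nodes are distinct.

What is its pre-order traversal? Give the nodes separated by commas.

The last element of post-order is the root; it splits in-order into left and right subtrees.
Root R: left subtree has 2 nodes {P, X}, right has 8 {K, E, H, D, Q, F, Y, G}.
  Root P: left subtree has 0 nodes { }, right has 1 {X}.
  Root G: left subtree has 7 nodes {K, E, H, D, Q, F, Y}, right has 0 { }.
    Root D: left subtree has 3 nodes {K, E, H}, right has 3 {Q, F, Y}.
      Root H: left subtree has 2 nodes {K, E}, right has 0 { }.
        Root K: left subtree has 0 nodes { }, right has 1 {E}.
      Root F: left subtree has 1 node {Q}, right has 1 {Y}.

R, P, X, G, D, H, K, E, F, Q, Y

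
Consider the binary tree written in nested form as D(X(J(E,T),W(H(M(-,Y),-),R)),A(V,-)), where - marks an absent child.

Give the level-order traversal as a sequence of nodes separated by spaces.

Level-order visits nodes level by level from the root, left to right within each level.
Level 0: D
Level 1: X, A
Level 2: J, W, V
Level 3: E, T, H, R
Level 4: M
Level 5: Y

D X A J W V E T H R M Y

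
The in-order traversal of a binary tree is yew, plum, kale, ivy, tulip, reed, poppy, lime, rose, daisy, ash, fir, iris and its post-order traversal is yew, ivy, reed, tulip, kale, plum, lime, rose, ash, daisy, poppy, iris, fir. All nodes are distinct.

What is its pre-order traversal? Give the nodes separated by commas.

The last element of post-order is the root; it splits in-order into left and right subtrees.
Root fir: left subtree has 11 nodes {yew, plum, kale, ivy, tulip, reed, poppy, lime, rose, daisy, ash}, right has 1 {iris}.
  Root poppy: left subtree has 6 nodes {yew, plum, kale, ivy, tulip, reed}, right has 4 {lime, rose, daisy, ash}.
    Root plum: left subtree has 1 node {yew}, right has 4 {kale, ivy, tulip, reed}.
      Root kale: left subtree has 0 nodes { }, right has 3 {ivy, tulip, reed}.
        Root tulip: left subtree has 1 node {ivy}, right has 1 {reed}.
    Root daisy: left subtree has 2 nodes {lime, rose}, right has 1 {ash}.
      Root rose: left subtree has 1 node {lime}, right has 0 { }.

fir, poppy, plum, yew, kale, tulip, ivy, reed, daisy, rose, lime, ash, iris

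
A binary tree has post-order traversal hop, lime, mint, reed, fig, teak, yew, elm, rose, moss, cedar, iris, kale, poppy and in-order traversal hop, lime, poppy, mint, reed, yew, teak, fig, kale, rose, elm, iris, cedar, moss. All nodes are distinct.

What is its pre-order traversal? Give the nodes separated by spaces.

poppy lime hop kale yew reed mint teak fig iris rose elm cedar moss

The last element of post-order is the root; it splits in-order into left and right subtrees.
Root poppy: left subtree has 2 nodes {hop, lime}, right has 11 {mint, reed, yew, teak, fig, kale, rose, elm, iris, cedar, moss}.
  Root lime: left subtree has 1 node {hop}, right has 0 { }.
  Root kale: left subtree has 5 nodes {mint, reed, yew, teak, fig}, right has 5 {rose, elm, iris, cedar, moss}.
    Root yew: left subtree has 2 nodes {mint, reed}, right has 2 {teak, fig}.
      Root reed: left subtree has 1 node {mint}, right has 0 { }.
      Root teak: left subtree has 0 nodes { }, right has 1 {fig}.
    Root iris: left subtree has 2 nodes {rose, elm}, right has 2 {cedar, moss}.
      Root rose: left subtree has 0 nodes { }, right has 1 {elm}.
      Root cedar: left subtree has 0 nodes { }, right has 1 {moss}.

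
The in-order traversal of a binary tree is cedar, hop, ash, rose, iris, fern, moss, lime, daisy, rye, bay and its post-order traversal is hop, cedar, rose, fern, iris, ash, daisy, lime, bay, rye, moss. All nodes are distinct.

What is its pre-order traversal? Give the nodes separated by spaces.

moss ash cedar hop iris rose fern rye lime daisy bay

The last element of post-order is the root; it splits in-order into left and right subtrees.
Root moss: left subtree has 6 nodes {cedar, hop, ash, rose, iris, fern}, right has 4 {lime, daisy, rye, bay}.
  Root ash: left subtree has 2 nodes {cedar, hop}, right has 3 {rose, iris, fern}.
    Root cedar: left subtree has 0 nodes { }, right has 1 {hop}.
    Root iris: left subtree has 1 node {rose}, right has 1 {fern}.
  Root rye: left subtree has 2 nodes {lime, daisy}, right has 1 {bay}.
    Root lime: left subtree has 0 nodes { }, right has 1 {daisy}.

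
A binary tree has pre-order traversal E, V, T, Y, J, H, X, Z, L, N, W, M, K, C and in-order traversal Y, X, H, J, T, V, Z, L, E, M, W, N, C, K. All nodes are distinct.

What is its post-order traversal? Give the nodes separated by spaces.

The first element of pre-order is the root; it splits in-order into left and right subtrees.
Root E: left subtree has 8 nodes {Y, X, H, J, T, V, Z, L}, right has 5 {M, W, N, C, K}.
  Root V: left subtree has 5 nodes {Y, X, H, J, T}, right has 2 {Z, L}.
    Root T: left subtree has 4 nodes {Y, X, H, J}, right has 0 { }.
      Root Y: left subtree has 0 nodes { }, right has 3 {X, H, J}.
        Root J: left subtree has 2 nodes {X, H}, right has 0 { }.
          Root H: left subtree has 1 node {X}, right has 0 { }.
    Root Z: left subtree has 0 nodes { }, right has 1 {L}.
  Root N: left subtree has 2 nodes {M, W}, right has 2 {C, K}.
    Root W: left subtree has 1 node {M}, right has 0 { }.
    Root K: left subtree has 1 node {C}, right has 0 { }.

X H J Y T L Z V M W C K N E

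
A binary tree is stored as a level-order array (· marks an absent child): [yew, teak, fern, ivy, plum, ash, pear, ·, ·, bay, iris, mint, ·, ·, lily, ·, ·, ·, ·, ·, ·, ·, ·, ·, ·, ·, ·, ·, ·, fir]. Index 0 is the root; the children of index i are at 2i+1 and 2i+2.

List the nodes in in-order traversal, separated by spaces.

In-order visits the left subtree, then the node, then the right subtree.
At yew: go left to teak.
  At teak: go left to ivy.
    ivy is a leaf — visit ivy.
  Visit teak.
  At teak: go right to plum.
    At plum: go left to bay.
      bay is a leaf — visit bay.
    Visit plum.
    At plum: go right to iris.
      iris is a leaf — visit iris.
Visit yew.
At yew: go right to fern.
  At fern: go left to ash.
    At ash: go left to mint.
      mint is a leaf — visit mint.
    Visit ash.
    At ash: no right child.
  Visit fern.
  At fern: go right to pear.
    At pear: no left child.
    Visit pear.
    At pear: go right to lily.
      At lily: go left to fir.
        fir is a leaf — visit fir.
      Visit lily.
      At lily: no right child.

ivy teak bay plum iris yew mint ash fern pear fir lily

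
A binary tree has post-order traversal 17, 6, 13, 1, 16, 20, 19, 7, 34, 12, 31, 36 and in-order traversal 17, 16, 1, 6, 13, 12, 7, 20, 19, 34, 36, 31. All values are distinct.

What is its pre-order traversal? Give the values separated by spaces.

36 12 16 17 1 13 6 34 7 19 20 31

The last element of post-order is the root; it splits in-order into left and right subtrees.
Root 36: left subtree has 10 nodes {17, 16, 1, 6, 13, 12, 7, 20, 19, 34}, right has 1 {31}.
  Root 12: left subtree has 5 nodes {17, 16, 1, 6, 13}, right has 4 {7, 20, 19, 34}.
    Root 16: left subtree has 1 node {17}, right has 3 {1, 6, 13}.
      Root 1: left subtree has 0 nodes { }, right has 2 {6, 13}.
        Root 13: left subtree has 1 node {6}, right has 0 { }.
    Root 34: left subtree has 3 nodes {7, 20, 19}, right has 0 { }.
      Root 7: left subtree has 0 nodes { }, right has 2 {20, 19}.
        Root 19: left subtree has 1 node {20}, right has 0 { }.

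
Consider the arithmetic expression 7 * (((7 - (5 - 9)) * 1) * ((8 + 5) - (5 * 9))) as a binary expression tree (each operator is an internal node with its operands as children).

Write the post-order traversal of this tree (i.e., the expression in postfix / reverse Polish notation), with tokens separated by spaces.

Post-order on an expression tree gives postfix notation: for each operator, emit left operand, right operand, then the operator.

7 7 5 9 - - 1 * 8 5 + 5 9 * - * *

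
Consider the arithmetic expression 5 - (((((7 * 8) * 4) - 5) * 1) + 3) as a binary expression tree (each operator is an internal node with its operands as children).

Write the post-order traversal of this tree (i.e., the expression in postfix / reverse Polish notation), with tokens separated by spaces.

5 7 8 * 4 * 5 - 1 * 3 + -

Post-order on an expression tree gives postfix notation: for each operator, emit left operand, right operand, then the operator.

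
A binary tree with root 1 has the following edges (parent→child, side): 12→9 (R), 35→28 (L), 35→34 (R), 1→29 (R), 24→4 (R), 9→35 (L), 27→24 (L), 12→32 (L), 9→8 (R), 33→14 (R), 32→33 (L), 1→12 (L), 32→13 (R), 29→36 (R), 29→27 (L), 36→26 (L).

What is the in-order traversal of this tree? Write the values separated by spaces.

33 14 32 13 12 28 35 34 9 8 1 24 4 27 29 26 36

In-order visits the left subtree, then the node, then the right subtree.
At 1: go left to 12.
  At 12: go left to 32.
    At 32: go left to 33.
      At 33: no left child.
      Visit 33.
      At 33: go right to 14.
        14 is a leaf — visit 14.
    Visit 32.
    At 32: go right to 13.
      13 is a leaf — visit 13.
  Visit 12.
  At 12: go right to 9.
    At 9: go left to 35.
      At 35: go left to 28.
        28 is a leaf — visit 28.
      Visit 35.
      At 35: go right to 34.
        34 is a leaf — visit 34.
    Visit 9.
    At 9: go right to 8.
      8 is a leaf — visit 8.
Visit 1.
At 1: go right to 29.
  At 29: go left to 27.
    At 27: go left to 24.
      At 24: no left child.
      Visit 24.
      At 24: go right to 4.
        4 is a leaf — visit 4.
    Visit 27.
    At 27: no right child.
  Visit 29.
  At 29: go right to 36.
    At 36: go left to 26.
      26 is a leaf — visit 26.
    Visit 36.
    At 36: no right child.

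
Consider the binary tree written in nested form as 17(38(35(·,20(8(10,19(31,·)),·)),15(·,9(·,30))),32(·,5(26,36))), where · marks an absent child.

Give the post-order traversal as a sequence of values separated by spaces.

Post-order visits the left subtree, then the right subtree, then the node.
At 17: go left to 38.
  At 38: go left to 35.
    At 35: no left child.
    At 35: go right to 20.
      At 20: go left to 8.
        At 8: go left to 10.
          10 is a leaf — visit 10.
        At 8: go right to 19.
          At 19: go left to 31.
            31 is a leaf — visit 31.
          At 19: no right child.
          Visit 19.
        Visit 8.
      At 20: no right child.
      Visit 20.
    Visit 35.
  At 38: go right to 15.
    At 15: no left child.
    At 15: go right to 9.
      At 9: no left child.
      At 9: go right to 30.
        30 is a leaf — visit 30.
      Visit 9.
    Visit 15.
  Visit 38.
At 17: go right to 32.
  At 32: no left child.
  At 32: go right to 5.
    At 5: go left to 26.
      26 is a leaf — visit 26.
    At 5: go right to 36.
      36 is a leaf — visit 36.
    Visit 5.
  Visit 32.
Visit 17.

10 31 19 8 20 35 30 9 15 38 26 36 5 32 17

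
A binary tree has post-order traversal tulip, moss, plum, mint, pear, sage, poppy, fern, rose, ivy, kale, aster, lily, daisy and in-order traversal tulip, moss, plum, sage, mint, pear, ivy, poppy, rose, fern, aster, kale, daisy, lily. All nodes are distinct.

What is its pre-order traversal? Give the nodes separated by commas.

daisy, aster, ivy, sage, plum, moss, tulip, pear, mint, rose, poppy, fern, kale, lily

The last element of post-order is the root; it splits in-order into left and right subtrees.
Root daisy: left subtree has 12 nodes {tulip, moss, plum, sage, mint, pear, ivy, poppy, rose, fern, aster, kale}, right has 1 {lily}.
  Root aster: left subtree has 10 nodes {tulip, moss, plum, sage, mint, pear, ivy, poppy, rose, fern}, right has 1 {kale}.
    Root ivy: left subtree has 6 nodes {tulip, moss, plum, sage, mint, pear}, right has 3 {poppy, rose, fern}.
      Root sage: left subtree has 3 nodes {tulip, moss, plum}, right has 2 {mint, pear}.
        Root plum: left subtree has 2 nodes {tulip, moss}, right has 0 { }.
          Root moss: left subtree has 1 node {tulip}, right has 0 { }.
        Root pear: left subtree has 1 node {mint}, right has 0 { }.
      Root rose: left subtree has 1 node {poppy}, right has 1 {fern}.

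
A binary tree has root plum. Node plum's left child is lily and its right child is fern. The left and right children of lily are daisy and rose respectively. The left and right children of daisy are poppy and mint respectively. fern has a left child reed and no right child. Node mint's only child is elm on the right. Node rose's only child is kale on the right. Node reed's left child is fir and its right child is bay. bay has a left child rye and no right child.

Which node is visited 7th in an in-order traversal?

kale

In-order visits the left subtree, then the node, then the right subtree.
At plum: go left to lily.
  At lily: go left to daisy.
    At daisy: go left to poppy.
      poppy is a leaf — visit poppy.
    Visit daisy.
    At daisy: go right to mint.
      At mint: no left child.
      Visit mint.
      At mint: go right to elm.
        elm is a leaf — visit elm.
  Visit lily.
  At lily: go right to rose.
    At rose: no left child.
    Visit rose.
    At rose: go right to kale.
      kale is a leaf — visit kale.
Visit plum.
At plum: go right to fern.
  At fern: go left to reed.
    At reed: go left to fir.
      fir is a leaf — visit fir.
    Visit reed.
    At reed: go right to bay.
      At bay: go left to rye.
        rye is a leaf — visit rye.
      Visit bay.
      At bay: no right child.
  Visit fern.
  At fern: no right child.
Full in-order sequence: poppy, daisy, mint, elm, lily, rose, kale, plum, fir, reed, rye, bay, fern.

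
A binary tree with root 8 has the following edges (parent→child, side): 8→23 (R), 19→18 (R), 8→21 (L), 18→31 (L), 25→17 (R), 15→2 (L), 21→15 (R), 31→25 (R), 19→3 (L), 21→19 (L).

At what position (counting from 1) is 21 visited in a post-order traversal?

9

Post-order visits the left subtree, then the right subtree, then the node.
At 8: go left to 21.
  At 21: go left to 19.
    At 19: go left to 3.
      3 is a leaf — visit 3.
    At 19: go right to 18.
      At 18: go left to 31.
        At 31: no left child.
        At 31: go right to 25.
          At 25: no left child.
          At 25: go right to 17.
            17 is a leaf — visit 17.
          Visit 25.
        Visit 31.
      At 18: no right child.
      Visit 18.
    Visit 19.
  At 21: go right to 15.
    At 15: go left to 2.
      2 is a leaf — visit 2.
    At 15: no right child.
    Visit 15.
  Visit 21.
At 8: go right to 23.
  23 is a leaf — visit 23.
Visit 8.
Full post-order sequence: 3, 17, 25, 31, 18, 19, 2, 15, 21, 23, 8.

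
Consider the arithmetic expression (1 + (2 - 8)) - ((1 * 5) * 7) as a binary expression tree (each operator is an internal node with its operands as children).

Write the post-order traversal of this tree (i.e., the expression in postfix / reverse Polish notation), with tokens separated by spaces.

1 2 8 - + 1 5 * 7 * -

Post-order on an expression tree gives postfix notation: for each operator, emit left operand, right operand, then the operator.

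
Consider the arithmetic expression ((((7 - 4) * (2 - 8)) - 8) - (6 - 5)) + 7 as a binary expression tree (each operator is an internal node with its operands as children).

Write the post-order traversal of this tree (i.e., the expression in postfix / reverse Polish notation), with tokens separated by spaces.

7 4 - 2 8 - * 8 - 6 5 - - 7 +

Post-order on an expression tree gives postfix notation: for each operator, emit left operand, right operand, then the operator.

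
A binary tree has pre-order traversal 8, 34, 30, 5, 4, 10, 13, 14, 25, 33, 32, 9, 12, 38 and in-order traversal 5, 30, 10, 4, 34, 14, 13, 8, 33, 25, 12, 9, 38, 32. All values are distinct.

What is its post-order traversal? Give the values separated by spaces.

The first element of pre-order is the root; it splits in-order into left and right subtrees.
Root 8: left subtree has 7 nodes {5, 30, 10, 4, 34, 14, 13}, right has 6 {33, 25, 12, 9, 38, 32}.
  Root 34: left subtree has 4 nodes {5, 30, 10, 4}, right has 2 {14, 13}.
    Root 30: left subtree has 1 node {5}, right has 2 {10, 4}.
      Root 4: left subtree has 1 node {10}, right has 0 { }.
    Root 13: left subtree has 1 node {14}, right has 0 { }.
  Root 25: left subtree has 1 node {33}, right has 4 {12, 9, 38, 32}.
    Root 32: left subtree has 3 nodes {12, 9, 38}, right has 0 { }.
      Root 9: left subtree has 1 node {12}, right has 1 {38}.

5 10 4 30 14 13 34 33 12 38 9 32 25 8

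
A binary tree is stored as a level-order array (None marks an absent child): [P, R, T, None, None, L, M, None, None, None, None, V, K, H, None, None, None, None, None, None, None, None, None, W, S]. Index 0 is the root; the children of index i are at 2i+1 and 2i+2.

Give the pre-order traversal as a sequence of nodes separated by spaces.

Pre-order visits the node, then its left subtree, then its right subtree.
Visit P.
At P: go left to R.
  R is a leaf — visit R.
At P: go right to T.
  Visit T.
  At T: go left to L.
    Visit L.
    At L: go left to V.
      Visit V.
      At V: go left to W.
        W is a leaf — visit W.
      At V: go right to S.
        S is a leaf — visit S.
    At L: go right to K.
      K is a leaf — visit K.
  At T: go right to M.
    Visit M.
    At M: go left to H.
      H is a leaf — visit H.
    At M: no right child.

P R T L V W S K M H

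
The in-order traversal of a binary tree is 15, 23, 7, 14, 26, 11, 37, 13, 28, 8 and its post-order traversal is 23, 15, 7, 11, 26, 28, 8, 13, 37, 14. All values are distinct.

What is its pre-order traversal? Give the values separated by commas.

The last element of post-order is the root; it splits in-order into left and right subtrees.
Root 14: left subtree has 3 nodes {15, 23, 7}, right has 6 {26, 11, 37, 13, 28, 8}.
  Root 7: left subtree has 2 nodes {15, 23}, right has 0 { }.
    Root 15: left subtree has 0 nodes { }, right has 1 {23}.
  Root 37: left subtree has 2 nodes {26, 11}, right has 3 {13, 28, 8}.
    Root 26: left subtree has 0 nodes { }, right has 1 {11}.
    Root 13: left subtree has 0 nodes { }, right has 2 {28, 8}.
      Root 8: left subtree has 1 node {28}, right has 0 { }.

14, 7, 15, 23, 37, 26, 11, 13, 8, 28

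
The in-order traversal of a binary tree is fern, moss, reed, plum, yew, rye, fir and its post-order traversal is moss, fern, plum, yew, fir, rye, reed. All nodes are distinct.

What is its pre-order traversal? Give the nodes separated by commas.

The last element of post-order is the root; it splits in-order into left and right subtrees.
Root reed: left subtree has 2 nodes {fern, moss}, right has 4 {plum, yew, rye, fir}.
  Root fern: left subtree has 0 nodes { }, right has 1 {moss}.
  Root rye: left subtree has 2 nodes {plum, yew}, right has 1 {fir}.
    Root yew: left subtree has 1 node {plum}, right has 0 { }.

reed, fern, moss, rye, yew, plum, fir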